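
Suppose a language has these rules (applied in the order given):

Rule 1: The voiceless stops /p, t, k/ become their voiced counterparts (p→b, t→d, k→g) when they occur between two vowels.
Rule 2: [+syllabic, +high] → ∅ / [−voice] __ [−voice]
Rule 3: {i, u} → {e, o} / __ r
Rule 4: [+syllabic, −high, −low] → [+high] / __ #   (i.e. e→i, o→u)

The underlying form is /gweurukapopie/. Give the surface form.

Rule 1 (intervocalic voicing): /k/ is a voiceless stop between vowels /u/ and /a/, so it voices to [g]. /p/ is a voiceless stop between vowels /a/ and /o/, so it voices to [b]. /p/ is a voiceless stop between vowels /o/ and /i/, so it voices to [b]. /gweurukapopie/ → gweurugabobie.
Rule 2 (high vowel syncope): no segment meets the environment; /gweurugabobie/ is unchanged.
Rule 3 (pre-rhotic lowering): /u/ is a high vowel immediately before /r/, so it lowers to [o]. /gweurugabobie/ → gweorugabobie.
Rule 4 (final vowel raising): /e/ is a mid vowel in word-final position, so it raises to [i]. /gweorugabobie/ → gweorugabobii.

gweorugabobii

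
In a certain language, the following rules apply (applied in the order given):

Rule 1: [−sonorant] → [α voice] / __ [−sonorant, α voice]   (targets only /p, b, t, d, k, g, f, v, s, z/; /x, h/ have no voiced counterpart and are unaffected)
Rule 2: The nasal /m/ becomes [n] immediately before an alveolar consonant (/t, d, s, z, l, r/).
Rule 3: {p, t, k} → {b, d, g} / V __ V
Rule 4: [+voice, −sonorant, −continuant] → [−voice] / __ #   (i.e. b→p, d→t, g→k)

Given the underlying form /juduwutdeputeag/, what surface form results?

juduwuddebudeak

Rule 1 (regressive voicing assimilation): /t/ precedes the voiced obstruent /d/, so it voices to [d] by assimilation. /juduwutdeputeag/ → juduwuddeputeag.
Rule 2 (nasal place assimilation): no segment meets the environment; /juduwuddeputeag/ is unchanged.
Rule 3 (intervocalic voicing): /p/ is a voiceless stop between vowels /e/ and /u/, so it voices to [b]. /t/ is a voiceless stop between vowels /u/ and /e/, so it voices to [d]. /juduwuddeputeag/ → juduwuddebudeag.
Rule 4 (final devoicing): /g/ is a voiced stop in word-final position, so it devoices to [k]. /juduwuddebudeag/ → juduwuddebudeak.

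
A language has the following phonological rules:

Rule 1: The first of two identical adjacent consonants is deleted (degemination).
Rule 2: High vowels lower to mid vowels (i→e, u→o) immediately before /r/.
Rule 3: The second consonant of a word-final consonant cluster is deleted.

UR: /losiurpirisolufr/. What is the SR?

Rule 1 (degemination): no segment meets the environment; /losiurpirisolufr/ is unchanged.
Rule 2 (pre-rhotic lowering): /u/ is a high vowel immediately before /r/, so it lowers to [o]. /i/ is a high vowel immediately before /r/, so it lowers to [e]. /losiurpirisolufr/ → losiorperisolufr.
Rule 3 (final cluster simplification): /r/ is the second consonant of a word-final cluster /fr/, so it deletes. /losiorperisolufr/ → losiorperisoluf.

losiorperisoluf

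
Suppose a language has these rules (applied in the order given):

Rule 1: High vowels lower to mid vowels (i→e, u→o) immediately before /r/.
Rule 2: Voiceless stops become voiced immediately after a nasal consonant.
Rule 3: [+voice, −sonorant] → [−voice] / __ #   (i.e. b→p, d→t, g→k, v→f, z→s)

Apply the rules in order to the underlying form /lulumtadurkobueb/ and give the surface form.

Rule 1 (pre-rhotic lowering): /u/ is a high vowel immediately before /r/, so it lowers to [o]. /lulumtadurkobueb/ → lulumtadorkobueb.
Rule 2 (post-nasal voicing): /t/ is a voiceless stop immediately after the nasal /m/, so it voices to [d]. /lulumtadorkobueb/ → lulumdadorkobueb.
Rule 3 (final devoicing): /b/ is a voiced obstruent in word-final position, so it devoices to [p]. /lulumdadorkobueb/ → lulumdadorkobuep.

lulumdadorkobuep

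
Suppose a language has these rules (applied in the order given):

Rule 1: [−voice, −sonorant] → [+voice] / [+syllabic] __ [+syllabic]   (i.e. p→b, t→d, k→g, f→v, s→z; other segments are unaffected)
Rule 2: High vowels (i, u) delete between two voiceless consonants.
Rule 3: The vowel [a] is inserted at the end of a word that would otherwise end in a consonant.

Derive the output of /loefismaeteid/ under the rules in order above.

loevismaedeida

Rule 1 (intervocalic voicing): /f/ is a voiceless obstruent between vowels /e/ and /i/, so it voices to [v]. /t/ is a voiceless obstruent between vowels /e/ and /e/, so it voices to [d]. /loefismaeteid/ → loevismaedeid.
Rule 2 (high vowel syncope): no segment meets the environment; /loevismaedeid/ is unchanged.
Rule 3 (final a-epenthesis): the form ends in the consonant /d/, so [a] is inserted word-finally. /loevismaedeid/ → loevismaedeida.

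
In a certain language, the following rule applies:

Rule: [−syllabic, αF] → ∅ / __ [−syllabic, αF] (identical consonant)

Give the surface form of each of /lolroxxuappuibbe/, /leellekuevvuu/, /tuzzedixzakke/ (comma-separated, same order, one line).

/lolroxxuappuibbe/: /xx/ is a geminate; the first /x/ deletes. /pp/ is a geminate; the first /p/ deletes. /bb/ is a geminate; the first /b/ deletes. → [lolroxuapuibe].
/leellekuevvuu/: /ll/ is a geminate; the first /l/ deletes. /vv/ is a geminate; the first /v/ deletes. → [leelekuevuu].
/tuzzedixzakke/: /zz/ is a geminate; the first /z/ deletes. /kk/ is a geminate; the first /k/ deletes. → [tuzedixzake].

lolroxuapuibe, leelekuevuu, tuzedixzake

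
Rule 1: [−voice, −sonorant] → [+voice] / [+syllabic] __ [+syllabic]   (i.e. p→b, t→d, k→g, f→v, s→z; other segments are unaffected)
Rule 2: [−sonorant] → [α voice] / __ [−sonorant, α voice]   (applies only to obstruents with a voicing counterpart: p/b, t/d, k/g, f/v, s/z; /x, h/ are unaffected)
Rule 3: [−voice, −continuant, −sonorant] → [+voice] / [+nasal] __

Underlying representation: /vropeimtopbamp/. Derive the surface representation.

vrobeimdobbamb

Rule 1 (intervocalic voicing): /p/ is a voiceless obstruent between vowels /o/ and /e/, so it voices to [b]. /vropeimtopbamp/ → vrobeimtopbamp.
Rule 2 (regressive voicing assimilation): /p/ precedes the voiced obstruent /b/, so it voices to [b] by assimilation. /vrobeimtopbamp/ → vrobeimtobbamp.
Rule 3 (post-nasal voicing): /t/ is a voiceless stop immediately after the nasal /m/, so it voices to [d]. /p/ is a voiceless stop immediately after the nasal /m/, so it voices to [b]. /vrobeimtobbamp/ → vrobeimdobbamb.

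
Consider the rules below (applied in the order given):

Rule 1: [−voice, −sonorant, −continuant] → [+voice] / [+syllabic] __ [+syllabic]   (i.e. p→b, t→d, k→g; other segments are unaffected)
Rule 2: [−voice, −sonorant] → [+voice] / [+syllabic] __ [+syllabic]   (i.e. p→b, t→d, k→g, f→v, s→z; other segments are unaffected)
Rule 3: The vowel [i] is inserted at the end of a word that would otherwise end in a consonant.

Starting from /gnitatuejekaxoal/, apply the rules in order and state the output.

Rule 1 (intervocalic voicing): /t/ is a voiceless stop between vowels /i/ and /a/, so it voices to [d]. /t/ is a voiceless stop between vowels /a/ and /u/, so it voices to [d]. /k/ is a voiceless stop between vowels /e/ and /a/, so it voices to [g]. /gnitatuejekaxoal/ → gnidaduejegaxoal.
Rule 2 (intervocalic voicing): no segment meets the environment; /gnidaduejegaxoal/ is unchanged.
Rule 3 (final i-epenthesis): the form ends in the consonant /l/, so [i] is inserted word-finally. /gnidaduejegaxoal/ → gnidaduejegaxoali.

gnidaduejegaxoali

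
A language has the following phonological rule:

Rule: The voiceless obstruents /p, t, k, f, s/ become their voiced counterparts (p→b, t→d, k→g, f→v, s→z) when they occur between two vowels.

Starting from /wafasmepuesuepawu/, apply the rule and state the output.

/f/ is a voiceless obstruent between vowels /a/ and /a/, so it voices to [v].
/p/ is a voiceless obstruent between vowels /e/ and /u/, so it voices to [b].
/s/ is a voiceless obstruent between vowels /e/ and /u/, so it voices to [z].
/p/ is a voiceless obstruent between vowels /e/ and /a/, so it voices to [b].
Surface form: [wavasmebuezuebawu].

wavasmebuezuebawu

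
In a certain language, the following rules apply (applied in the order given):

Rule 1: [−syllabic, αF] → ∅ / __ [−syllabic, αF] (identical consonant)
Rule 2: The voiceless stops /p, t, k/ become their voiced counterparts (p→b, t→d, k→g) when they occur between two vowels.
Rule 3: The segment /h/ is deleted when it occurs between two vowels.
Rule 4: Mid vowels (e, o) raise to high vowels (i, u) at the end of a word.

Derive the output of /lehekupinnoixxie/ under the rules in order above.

Rule 1 (degemination): /nn/ is a geminate; the first /n/ deletes. /xx/ is a geminate; the first /x/ deletes. /lehekupinnoixxie/ → lehekupinoixie.
Rule 2 (intervocalic voicing): /k/ is a voiceless stop between vowels /e/ and /u/, so it voices to [g]. /p/ is a voiceless stop between vowels /u/ and /i/, so it voices to [b]. /lehekupinoixie/ → lehegubinoixie.
Rule 3 (intervocalic h-deletion): /h/ occurs between vowels /e/ and /e/, so it deletes. /lehegubinoixie/ → leegubinoixie.
Rule 4 (final vowel raising): /e/ is a mid vowel in word-final position, so it raises to [i]. /leegubinoixie/ → leegubinoixii.

leegubinoixii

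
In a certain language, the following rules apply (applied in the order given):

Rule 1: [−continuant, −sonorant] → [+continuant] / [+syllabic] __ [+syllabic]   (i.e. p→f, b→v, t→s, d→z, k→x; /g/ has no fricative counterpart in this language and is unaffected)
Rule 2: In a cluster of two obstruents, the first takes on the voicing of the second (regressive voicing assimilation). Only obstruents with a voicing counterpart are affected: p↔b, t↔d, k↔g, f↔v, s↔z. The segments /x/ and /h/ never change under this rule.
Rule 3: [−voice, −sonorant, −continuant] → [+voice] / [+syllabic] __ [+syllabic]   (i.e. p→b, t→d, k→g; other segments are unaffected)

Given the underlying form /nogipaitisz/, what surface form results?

Rule 1 (intervocalic spirantization): /p/ is a stop between vowels /i/ and /a/, so it spirantizes to the fricative [f]. /t/ is a stop between vowels /i/ and /i/, so it spirantizes to the fricative [s]. /nogipaitisz/ → nogifaisisz.
Rule 2 (regressive voicing assimilation): /s/ precedes the voiced obstruent /z/, so it voices to [z] by assimilation. /nogifaisisz/ → nogifaisizz.
Rule 3 (intervocalic voicing): no segment meets the environment; /nogifaisizz/ is unchanged.

nogifaisizz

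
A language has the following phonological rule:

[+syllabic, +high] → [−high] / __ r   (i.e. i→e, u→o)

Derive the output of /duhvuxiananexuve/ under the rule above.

No segment of /duhvuxiananexuve/ meets the structural description of the rule, so the form surfaces unchanged.

duhvuxiananexuve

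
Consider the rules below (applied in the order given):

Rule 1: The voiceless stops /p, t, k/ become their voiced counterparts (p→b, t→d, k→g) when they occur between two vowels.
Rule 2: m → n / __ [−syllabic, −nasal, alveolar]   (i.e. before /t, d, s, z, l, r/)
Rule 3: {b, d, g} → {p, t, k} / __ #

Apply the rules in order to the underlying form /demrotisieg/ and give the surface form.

Rule 1 (intervocalic voicing): /t/ is a voiceless stop between vowels /o/ and /i/, so it voices to [d]. /demrotisieg/ → demrodisieg.
Rule 2 (nasal place assimilation): /m/ precedes the alveolar consonant /r/, so it assimilates in place to [n]. /demrodisieg/ → denrodisieg.
Rule 3 (final devoicing): /g/ is a voiced stop in word-final position, so it devoices to [k]. /denrodisieg/ → denrodisiek.

denrodisiek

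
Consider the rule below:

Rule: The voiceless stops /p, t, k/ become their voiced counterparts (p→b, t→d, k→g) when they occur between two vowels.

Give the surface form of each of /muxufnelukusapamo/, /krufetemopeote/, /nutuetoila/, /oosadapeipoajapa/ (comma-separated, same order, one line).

/muxufnelukusapamo/: /k/ is a voiceless stop between vowels /u/ and /u/, so it voices to [g]. /p/ is a voiceless stop between vowels /a/ and /a/, so it voices to [b]. → [muxufnelugusabamo].
/krufetemopeote/: /t/ is a voiceless stop between vowels /e/ and /e/, so it voices to [d]. /p/ is a voiceless stop between vowels /o/ and /e/, so it voices to [b]. /t/ is a voiceless stop between vowels /o/ and /e/, so it voices to [d]. → [krufedemobeode].
/nutuetoila/: /t/ is a voiceless stop between vowels /u/ and /u/, so it voices to [d]. /t/ is a voiceless stop between vowels /e/ and /o/, so it voices to [d]. → [nuduedoila].
/oosadapeipoajapa/: /p/ is a voiceless stop between vowels /a/ and /e/, so it voices to [b]. /p/ is a voiceless stop between vowels /i/ and /o/, so it voices to [b]. /p/ is a voiceless stop between vowels /a/ and /a/, so it voices to [b]. → [oosadabeiboajaba].

muxufnelugusabamo, krufedemobeode, nuduedoila, oosadabeiboajaba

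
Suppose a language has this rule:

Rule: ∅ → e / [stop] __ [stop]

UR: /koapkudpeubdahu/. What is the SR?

/p/ and /k/ form a stop–stop cluster, so [e] is inserted between them.
/d/ and /p/ form a stop–stop cluster, so [e] is inserted between them.
/b/ and /d/ form a stop–stop cluster, so [e] is inserted between them.
Surface form: [koapekudepeubedahu].

koapekudepeubedahu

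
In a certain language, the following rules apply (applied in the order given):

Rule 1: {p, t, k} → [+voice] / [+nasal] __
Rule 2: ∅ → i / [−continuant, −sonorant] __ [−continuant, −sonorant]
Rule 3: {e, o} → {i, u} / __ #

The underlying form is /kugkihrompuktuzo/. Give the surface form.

kugikihrombukituzu

Rule 1 (post-nasal voicing): /p/ is a voiceless stop immediately after the nasal /m/, so it voices to [b]. /kugkihrompuktuzo/ → kugkihrombuktuzo.
Rule 2 (stop-cluster i-epenthesis): /g/ and /k/ form a stop–stop cluster, so [i] is inserted between them. /k/ and /t/ form a stop–stop cluster, so [i] is inserted between them. /kugkihrombuktuzo/ → kugikihrombukituzo.
Rule 3 (final vowel raising): /o/ is a mid vowel in word-final position, so it raises to [u]. /kugikihrombukituzo/ → kugikihrombukituzu.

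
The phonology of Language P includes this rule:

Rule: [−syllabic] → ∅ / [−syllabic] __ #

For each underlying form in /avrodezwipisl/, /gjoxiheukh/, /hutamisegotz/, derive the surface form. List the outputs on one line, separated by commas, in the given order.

/avrodezwipisl/: /l/ is the second consonant of a word-final cluster /sl/, so it deletes. → [avrodezwipis].
/gjoxiheukh/: /h/ is the second consonant of a word-final cluster /kh/, so it deletes. → [gjoxiheuk].
/hutamisegotz/: /z/ is the second consonant of a word-final cluster /tz/, so it deletes. → [hutamisegot].

avrodezwipis, gjoxiheuk, hutamisegot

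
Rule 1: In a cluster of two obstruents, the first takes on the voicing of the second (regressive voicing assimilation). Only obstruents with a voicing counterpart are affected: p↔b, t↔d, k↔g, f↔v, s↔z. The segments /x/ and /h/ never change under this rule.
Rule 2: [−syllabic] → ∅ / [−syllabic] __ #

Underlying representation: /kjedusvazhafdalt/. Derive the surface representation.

kjeduzvashavdal

Rule 1 (regressive voicing assimilation): /s/ precedes the voiced obstruent /v/, so it voices to [z] by assimilation. /z/ precedes the voiceless obstruent /h/, so it devoices to [s] by assimilation. /f/ precedes the voiced obstruent /d/, so it voices to [v] by assimilation. /kjedusvazhafdalt/ → kjeduzvashavdalt.
Rule 2 (final cluster simplification): /t/ is the second consonant of a word-final cluster /lt/, so it deletes. /kjeduzvashavdalt/ → kjeduzvashavdal.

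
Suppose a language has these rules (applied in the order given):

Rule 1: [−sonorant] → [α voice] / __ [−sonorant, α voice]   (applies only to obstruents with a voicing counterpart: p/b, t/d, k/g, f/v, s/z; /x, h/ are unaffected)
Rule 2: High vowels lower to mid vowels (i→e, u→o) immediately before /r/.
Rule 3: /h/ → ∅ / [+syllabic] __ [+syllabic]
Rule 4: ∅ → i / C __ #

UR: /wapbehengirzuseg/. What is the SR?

Rule 1 (regressive voicing assimilation): /p/ precedes the voiced obstruent /b/, so it voices to [b] by assimilation. /wapbehengirzuseg/ → wabbehengirzuseg.
Rule 2 (pre-rhotic lowering): /i/ is a high vowel immediately before /r/, so it lowers to [e]. /wabbehengirzuseg/ → wabbehengerzuseg.
Rule 3 (intervocalic h-deletion): /h/ occurs between vowels /e/ and /e/, so it deletes. /wabbehengerzuseg/ → wabbeengerzuseg.
Rule 4 (final i-epenthesis): the form ends in the consonant /g/, so [i] is inserted word-finally. /wabbeengerzuseg/ → wabbeengerzusegi.

wabbeengerzusegi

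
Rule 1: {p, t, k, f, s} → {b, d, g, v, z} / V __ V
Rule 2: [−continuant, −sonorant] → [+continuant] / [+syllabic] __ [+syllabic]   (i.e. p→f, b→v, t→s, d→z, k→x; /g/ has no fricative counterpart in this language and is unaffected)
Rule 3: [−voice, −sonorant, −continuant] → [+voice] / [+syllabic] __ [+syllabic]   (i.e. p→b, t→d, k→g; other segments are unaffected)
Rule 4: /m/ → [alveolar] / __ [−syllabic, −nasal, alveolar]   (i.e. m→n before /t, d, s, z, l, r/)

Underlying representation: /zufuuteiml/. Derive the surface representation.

zuvuuzeinl

Rule 1 (intervocalic voicing): /f/ is a voiceless obstruent between vowels /u/ and /u/, so it voices to [v]. /t/ is a voiceless obstruent between vowels /u/ and /e/, so it voices to [d]. /zufuuteiml/ → zuvuudeiml.
Rule 2 (intervocalic spirantization): /d/ is a stop between vowels /u/ and /e/, so it spirantizes to the fricative [z]. /zuvuudeiml/ → zuvuuzeiml.
Rule 3 (intervocalic voicing): no segment meets the environment; /zuvuuzeiml/ is unchanged.
Rule 4 (nasal place assimilation): /m/ precedes the alveolar consonant /l/, so it assimilates in place to [n]. /zuvuuzeiml/ → zuvuuzeinl.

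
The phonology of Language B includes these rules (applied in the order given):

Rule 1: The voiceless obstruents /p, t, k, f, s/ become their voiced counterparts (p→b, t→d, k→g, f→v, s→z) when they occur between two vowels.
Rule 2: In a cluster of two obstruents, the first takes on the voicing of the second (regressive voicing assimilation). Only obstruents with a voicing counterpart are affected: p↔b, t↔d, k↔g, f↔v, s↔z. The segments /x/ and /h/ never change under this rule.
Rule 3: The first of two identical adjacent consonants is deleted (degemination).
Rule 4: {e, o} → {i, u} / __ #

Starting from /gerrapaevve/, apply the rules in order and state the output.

gerabaevi

Rule 1 (intervocalic voicing): /p/ is a voiceless obstruent between vowels /a/ and /a/, so it voices to [b]. /gerrapaevve/ → gerrabaevve.
Rule 2 (regressive voicing assimilation): no segment meets the environment; /gerrabaevve/ is unchanged.
Rule 3 (degemination): /rr/ is a geminate; the first /r/ deletes. /vv/ is a geminate; the first /v/ deletes. /gerrabaevve/ → gerabaeve.
Rule 4 (final vowel raising): /e/ is a mid vowel in word-final position, so it raises to [i]. /gerabaeve/ → gerabaevi.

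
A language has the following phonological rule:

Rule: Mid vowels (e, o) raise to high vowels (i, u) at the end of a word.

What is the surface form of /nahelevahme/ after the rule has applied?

/e/ is a mid vowel in word-final position, so it raises to [i].
Surface form: [nahelevahmi].

nahelevahmi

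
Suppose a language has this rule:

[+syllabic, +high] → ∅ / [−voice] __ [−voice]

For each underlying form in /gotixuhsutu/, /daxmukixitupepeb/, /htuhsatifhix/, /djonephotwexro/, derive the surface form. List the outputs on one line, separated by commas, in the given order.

/gotixuhsutu/: /i/ is a high vowel flanked by voiceless consonants /t/ and /x/, so it deletes. /u/ is a high vowel flanked by voiceless consonants /x/ and /h/, so it deletes. /u/ is a high vowel flanked by voiceless consonants /s/ and /t/, so it deletes. → [gotxhstu].
/daxmukixitupepeb/: /i/ is a high vowel flanked by voiceless consonants /k/ and /x/, so it deletes. /i/ is a high vowel flanked by voiceless consonants /x/ and /t/, so it deletes. /u/ is a high vowel flanked by voiceless consonants /t/ and /p/, so it deletes. → [daxmukxtpepeb].
/htuhsatifhix/: /u/ is a high vowel flanked by voiceless consonants /t/ and /h/, so it deletes. /i/ is a high vowel flanked by voiceless consonants /t/ and /f/, so it deletes. /i/ is a high vowel flanked by voiceless consonants /h/ and /x/, so it deletes. → [hthsatfhx].
/djonephotwexro/: the rule's environment is not met; surfaces unchanged as [djonephotwexro].

gotxhstu, daxmukxtpepeb, hthsatfhx, djonephotwexro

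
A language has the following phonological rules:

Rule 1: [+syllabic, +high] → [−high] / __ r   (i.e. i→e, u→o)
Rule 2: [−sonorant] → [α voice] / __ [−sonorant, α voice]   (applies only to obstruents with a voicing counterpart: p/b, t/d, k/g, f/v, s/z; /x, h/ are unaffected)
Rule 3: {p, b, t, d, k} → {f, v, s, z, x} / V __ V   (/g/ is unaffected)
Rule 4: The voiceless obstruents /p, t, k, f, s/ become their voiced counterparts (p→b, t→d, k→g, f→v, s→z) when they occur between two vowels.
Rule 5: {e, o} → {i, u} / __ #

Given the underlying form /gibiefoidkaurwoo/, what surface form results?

Rule 1 (pre-rhotic lowering): /u/ is a high vowel immediately before /r/, so it lowers to [o]. /gibiefoidkaurwoo/ → gibiefoidkaorwoo.
Rule 2 (regressive voicing assimilation): /d/ precedes the voiceless obstruent /k/, so it devoices to [t] by assimilation. /gibiefoidkaorwoo/ → gibiefoitkaorwoo.
Rule 3 (intervocalic spirantization): /b/ is a stop between vowels /i/ and /i/, so it spirantizes to the fricative [v]. /gibiefoitkaorwoo/ → giviefoitkaorwoo.
Rule 4 (intervocalic voicing): /f/ is a voiceless obstruent between vowels /e/ and /o/, so it voices to [v]. /giviefoitkaorwoo/ → givievoitkaorwoo.
Rule 5 (final vowel raising): /o/ is a mid vowel in word-final position, so it raises to [u]. /givievoitkaorwoo/ → givievoitkaorwou.

givievoitkaorwou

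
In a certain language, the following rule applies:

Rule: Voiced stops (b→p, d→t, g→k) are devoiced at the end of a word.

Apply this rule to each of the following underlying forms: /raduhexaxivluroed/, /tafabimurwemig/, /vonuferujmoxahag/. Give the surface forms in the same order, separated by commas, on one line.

raduhexaxivluroet, tafabimurwemik, vonuferujmoxahak

/raduhexaxivluroed/: /d/ is a voiced stop in word-final position, so it devoices to [t]. → [raduhexaxivluroet].
/tafabimurwemig/: /g/ is a voiced stop in word-final position, so it devoices to [k]. → [tafabimurwemik].
/vonuferujmoxahag/: /g/ is a voiced stop in word-final position, so it devoices to [k]. → [vonuferujmoxahak].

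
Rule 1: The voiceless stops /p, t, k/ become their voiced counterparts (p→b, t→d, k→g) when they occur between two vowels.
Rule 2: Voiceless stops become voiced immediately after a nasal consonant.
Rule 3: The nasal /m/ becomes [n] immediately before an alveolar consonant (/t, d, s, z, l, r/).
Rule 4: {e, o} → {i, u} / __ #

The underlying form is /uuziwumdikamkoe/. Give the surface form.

uuziwundigamgoi

Rule 1 (intervocalic voicing): /k/ is a voiceless stop between vowels /i/ and /a/, so it voices to [g]. /uuziwumdikamkoe/ → uuziwumdigamkoe.
Rule 2 (post-nasal voicing): /k/ is a voiceless stop immediately after the nasal /m/, so it voices to [g]. /uuziwumdigamkoe/ → uuziwumdigamgoe.
Rule 3 (nasal place assimilation): /m/ precedes the alveolar consonant /d/, so it assimilates in place to [n]. /uuziwumdigamgoe/ → uuziwundigamgoe.
Rule 4 (final vowel raising): /e/ is a mid vowel in word-final position, so it raises to [i]. /uuziwundigamgoe/ → uuziwundigamgoi.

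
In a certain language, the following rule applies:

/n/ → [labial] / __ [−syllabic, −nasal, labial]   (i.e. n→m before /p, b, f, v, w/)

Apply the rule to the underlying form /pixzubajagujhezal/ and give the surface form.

pixzubajagujhezal

No segment of /pixzubajagujhezal/ meets the structural description of the rule, so the form surfaces unchanged.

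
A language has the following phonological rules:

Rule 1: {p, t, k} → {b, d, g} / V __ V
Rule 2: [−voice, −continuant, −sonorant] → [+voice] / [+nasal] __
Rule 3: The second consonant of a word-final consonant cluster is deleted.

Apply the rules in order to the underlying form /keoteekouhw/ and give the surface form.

Rule 1 (intervocalic voicing): /t/ is a voiceless stop between vowels /o/ and /e/, so it voices to [d]. /k/ is a voiceless stop between vowels /e/ and /o/, so it voices to [g]. /keoteekouhw/ → keodeegouhw.
Rule 2 (post-nasal voicing): no segment meets the environment; /keodeegouhw/ is unchanged.
Rule 3 (final cluster simplification): /w/ is the second consonant of a word-final cluster /hw/, so it deletes. /keodeegouhw/ → keodeegouh.

keodeegouh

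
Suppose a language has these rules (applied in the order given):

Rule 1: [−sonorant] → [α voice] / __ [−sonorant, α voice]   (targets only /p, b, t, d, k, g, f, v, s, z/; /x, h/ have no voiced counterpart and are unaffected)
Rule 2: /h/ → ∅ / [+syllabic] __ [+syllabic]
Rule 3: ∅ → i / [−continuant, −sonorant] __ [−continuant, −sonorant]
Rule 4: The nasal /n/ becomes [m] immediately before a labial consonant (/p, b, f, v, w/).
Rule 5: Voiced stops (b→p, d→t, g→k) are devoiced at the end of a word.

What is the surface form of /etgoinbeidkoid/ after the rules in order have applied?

edigoimbeitikoit

Rule 1 (regressive voicing assimilation): /t/ precedes the voiced obstruent /g/, so it voices to [d] by assimilation. /d/ precedes the voiceless obstruent /k/, so it devoices to [t] by assimilation. /etgoinbeidkoid/ → edgoinbeitkoid.
Rule 2 (intervocalic h-deletion): no segment meets the environment; /edgoinbeitkoid/ is unchanged.
Rule 3 (stop-cluster i-epenthesis): /d/ and /g/ form a stop–stop cluster, so [i] is inserted between them. /t/ and /k/ form a stop–stop cluster, so [i] is inserted between them. /edgoinbeitkoid/ → edigoinbeitikoid.
Rule 4 (nasal place assimilation): /n/ precedes the labial consonant /b/, so it assimilates in place to [m]. /edigoinbeitikoid/ → edigoimbeitikoid.
Rule 5 (final devoicing): /d/ is a voiced stop in word-final position, so it devoices to [t]. /edigoimbeitikoid/ → edigoimbeitikoit.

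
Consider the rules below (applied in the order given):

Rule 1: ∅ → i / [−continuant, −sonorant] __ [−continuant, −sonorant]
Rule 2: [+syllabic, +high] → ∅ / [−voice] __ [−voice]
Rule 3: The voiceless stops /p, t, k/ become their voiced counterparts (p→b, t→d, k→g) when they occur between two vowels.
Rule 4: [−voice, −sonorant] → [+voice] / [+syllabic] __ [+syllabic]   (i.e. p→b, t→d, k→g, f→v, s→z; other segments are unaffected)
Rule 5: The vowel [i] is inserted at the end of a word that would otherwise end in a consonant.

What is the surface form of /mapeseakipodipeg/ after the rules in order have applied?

Rule 1 (stop-cluster i-epenthesis): no segment meets the environment; /mapeseakipodipeg/ is unchanged.
Rule 2 (high vowel syncope): /i/ is a high vowel flanked by voiceless consonants /k/ and /p/, so it deletes. /mapeseakipodipeg/ → mapeseakpodipeg.
Rule 3 (intervocalic voicing): /p/ is a voiceless stop between vowels /a/ and /e/, so it voices to [b]. /p/ is a voiceless stop between vowels /i/ and /e/, so it voices to [b]. /mapeseakpodipeg/ → mabeseakpodibeg.
Rule 4 (intervocalic voicing): /s/ is a voiceless obstruent between vowels /e/ and /e/, so it voices to [z]. /mabeseakpodibeg/ → mabezeakpodibeg.
Rule 5 (final i-epenthesis): the form ends in the consonant /g/, so [i] is inserted word-finally. /mabezeakpodibeg/ → mabezeakpodibegi.

mabezeakpodibegi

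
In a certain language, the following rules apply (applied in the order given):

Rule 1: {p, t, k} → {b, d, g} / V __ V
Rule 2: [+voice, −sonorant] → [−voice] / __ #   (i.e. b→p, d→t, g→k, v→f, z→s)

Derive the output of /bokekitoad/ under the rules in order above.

bogegidoat

Rule 1 (intervocalic voicing): /k/ is a voiceless stop between vowels /o/ and /e/, so it voices to [g]. /k/ is a voiceless stop between vowels /e/ and /i/, so it voices to [g]. /t/ is a voiceless stop between vowels /i/ and /o/, so it voices to [d]. /bokekitoad/ → bogegidoad.
Rule 2 (final devoicing): /d/ is a voiced obstruent in word-final position, so it devoices to [t]. /bogegidoad/ → bogegidoat.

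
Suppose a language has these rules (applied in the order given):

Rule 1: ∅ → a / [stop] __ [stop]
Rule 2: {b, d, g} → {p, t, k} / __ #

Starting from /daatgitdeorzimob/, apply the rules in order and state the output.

Rule 1 (stop-cluster a-epenthesis): /t/ and /g/ form a stop–stop cluster, so [a] is inserted between them. /t/ and /d/ form a stop–stop cluster, so [a] is inserted between them. /daatgitdeorzimob/ → daatagitadeorzimob.
Rule 2 (final devoicing): /b/ is a voiced stop in word-final position, so it devoices to [p]. /daatagitadeorzimob/ → daatagitadeorzimop.

daatagitadeorzimop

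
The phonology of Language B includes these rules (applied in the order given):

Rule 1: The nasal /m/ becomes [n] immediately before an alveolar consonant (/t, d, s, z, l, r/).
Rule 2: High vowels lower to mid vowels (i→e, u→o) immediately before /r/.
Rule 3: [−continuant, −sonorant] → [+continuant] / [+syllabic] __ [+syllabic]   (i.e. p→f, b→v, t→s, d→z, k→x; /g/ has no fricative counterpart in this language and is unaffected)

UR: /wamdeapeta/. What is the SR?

wandeafesa

Rule 1 (nasal place assimilation): /m/ precedes the alveolar consonant /d/, so it assimilates in place to [n]. /wamdeapeta/ → wandeapeta.
Rule 2 (pre-rhotic lowering): no segment meets the environment; /wandeapeta/ is unchanged.
Rule 3 (intervocalic spirantization): /p/ is a stop between vowels /a/ and /e/, so it spirantizes to the fricative [f]. /t/ is a stop between vowels /e/ and /a/, so it spirantizes to the fricative [s]. /wandeapeta/ → wandeafesa.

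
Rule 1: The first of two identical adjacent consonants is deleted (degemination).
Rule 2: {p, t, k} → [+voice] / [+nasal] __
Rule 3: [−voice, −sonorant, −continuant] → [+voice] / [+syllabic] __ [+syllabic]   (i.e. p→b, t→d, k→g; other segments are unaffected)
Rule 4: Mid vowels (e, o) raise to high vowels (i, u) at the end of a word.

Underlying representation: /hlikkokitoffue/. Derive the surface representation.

Rule 1 (degemination): /kk/ is a geminate; the first /k/ deletes. /ff/ is a geminate; the first /f/ deletes. /hlikkokitoffue/ → hlikokitofue.
Rule 2 (post-nasal voicing): no segment meets the environment; /hlikokitofue/ is unchanged.
Rule 3 (intervocalic voicing): /k/ is a voiceless stop between vowels /i/ and /o/, so it voices to [g]. /k/ is a voiceless stop between vowels /o/ and /i/, so it voices to [g]. /t/ is a voiceless stop between vowels /i/ and /o/, so it voices to [d]. /hlikokitofue/ → hligogidofue.
Rule 4 (final vowel raising): /e/ is a mid vowel in word-final position, so it raises to [i]. /hligogidofue/ → hligogidofui.

hligogidofui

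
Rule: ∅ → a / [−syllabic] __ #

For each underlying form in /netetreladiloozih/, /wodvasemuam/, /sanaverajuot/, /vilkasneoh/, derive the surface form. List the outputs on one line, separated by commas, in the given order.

/netetreladiloozih/: the form ends in the consonant /h/, so [a] is inserted word-finally. → [netetreladilooziha].
/wodvasemuam/: the form ends in the consonant /m/, so [a] is inserted word-finally. → [wodvasemuama].
/sanaverajuot/: the form ends in the consonant /t/, so [a] is inserted word-finally. → [sanaverajuota].
/vilkasneoh/: the form ends in the consonant /h/, so [a] is inserted word-finally. → [vilkasneoha].

netetreladilooziha, wodvasemuama, sanaverajuota, vilkasneoha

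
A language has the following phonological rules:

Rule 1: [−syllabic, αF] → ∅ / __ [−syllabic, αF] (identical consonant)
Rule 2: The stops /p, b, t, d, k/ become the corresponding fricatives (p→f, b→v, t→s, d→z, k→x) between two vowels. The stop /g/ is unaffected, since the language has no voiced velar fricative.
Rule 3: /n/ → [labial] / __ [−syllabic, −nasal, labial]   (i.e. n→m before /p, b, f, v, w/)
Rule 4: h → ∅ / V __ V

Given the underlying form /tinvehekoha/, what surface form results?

timveexoa

Rule 1 (degemination): no segment meets the environment; /tinvehekoha/ is unchanged.
Rule 2 (intervocalic spirantization): /k/ is a stop between vowels /e/ and /o/, so it spirantizes to the fricative [x]. /tinvehekoha/ → tinvehexoha.
Rule 3 (nasal place assimilation): /n/ precedes the labial consonant /v/, so it assimilates in place to [m]. /tinvehexoha/ → timvehexoha.
Rule 4 (intervocalic h-deletion): /h/ occurs between vowels /e/ and /e/, so it deletes. /h/ occurs between vowels /o/ and /a/, so it deletes. /timvehexoha/ → timveexoa.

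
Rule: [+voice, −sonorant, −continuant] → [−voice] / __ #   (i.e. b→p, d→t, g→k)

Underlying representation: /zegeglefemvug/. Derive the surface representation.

zegeglefemvuk

Scanning /zegeglefemvug/: /g/ at position 3 is not in the conditioning environment; /g/ at position 5 is not in the conditioning environment; /g/ is a voiced stop in word-final position, so it devoices to [k].
Result: [zegeglefemvuk].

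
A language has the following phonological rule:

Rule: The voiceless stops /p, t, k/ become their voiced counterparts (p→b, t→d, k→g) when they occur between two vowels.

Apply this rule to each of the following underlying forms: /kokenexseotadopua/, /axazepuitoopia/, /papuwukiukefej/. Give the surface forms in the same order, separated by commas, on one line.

/kokenexseotadopua/: /k/ is a voiceless stop between vowels /o/ and /e/, so it voices to [g]. /t/ is a voiceless stop between vowels /o/ and /a/, so it voices to [d]. /p/ is a voiceless stop between vowels /o/ and /u/, so it voices to [b]. → [kogenexseodadobua].
/axazepuitoopia/: /p/ is a voiceless stop between vowels /e/ and /u/, so it voices to [b]. /t/ is a voiceless stop between vowels /i/ and /o/, so it voices to [d]. /p/ is a voiceless stop between vowels /o/ and /i/, so it voices to [b]. → [axazebuidoobia].
/papuwukiukefej/: /p/ is a voiceless stop between vowels /a/ and /u/, so it voices to [b]. /k/ is a voiceless stop between vowels /u/ and /i/, so it voices to [g]. /k/ is a voiceless stop between vowels /u/ and /e/, so it voices to [g]. → [pabuwugiugefej].

kogenexseodadobua, axazebuidoobia, pabuwugiugefej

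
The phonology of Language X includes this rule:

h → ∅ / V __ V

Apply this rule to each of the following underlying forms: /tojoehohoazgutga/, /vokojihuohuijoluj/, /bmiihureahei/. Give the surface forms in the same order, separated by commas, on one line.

tojoeooazgutga, vokojiuouijoluj, bmiiureaei

/tojoehohoazgutga/: /h/ occurs between vowels /e/ and /o/, so it deletes. /h/ occurs between vowels /o/ and /o/, so it deletes. → [tojoeooazgutga].
/vokojihuohuijoluj/: /h/ occurs between vowels /i/ and /u/, so it deletes. /h/ occurs between vowels /o/ and /u/, so it deletes. → [vokojiuouijoluj].
/bmiihureahei/: /h/ occurs between vowels /i/ and /u/, so it deletes. /h/ occurs between vowels /a/ and /e/, so it deletes. → [bmiiureaei].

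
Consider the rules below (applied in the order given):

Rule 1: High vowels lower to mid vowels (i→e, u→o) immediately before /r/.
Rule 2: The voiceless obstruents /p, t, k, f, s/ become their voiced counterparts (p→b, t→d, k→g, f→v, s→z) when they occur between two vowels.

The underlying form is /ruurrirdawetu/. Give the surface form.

ruorrerdawedu

Rule 1 (pre-rhotic lowering): /u/ is a high vowel immediately before /r/, so it lowers to [o]. /i/ is a high vowel immediately before /r/, so it lowers to [e]. /ruurrirdawetu/ → ruorrerdawetu.
Rule 2 (intervocalic voicing): /t/ is a voiceless obstruent between vowels /e/ and /u/, so it voices to [d]. /ruorrerdawetu/ → ruorrerdawedu.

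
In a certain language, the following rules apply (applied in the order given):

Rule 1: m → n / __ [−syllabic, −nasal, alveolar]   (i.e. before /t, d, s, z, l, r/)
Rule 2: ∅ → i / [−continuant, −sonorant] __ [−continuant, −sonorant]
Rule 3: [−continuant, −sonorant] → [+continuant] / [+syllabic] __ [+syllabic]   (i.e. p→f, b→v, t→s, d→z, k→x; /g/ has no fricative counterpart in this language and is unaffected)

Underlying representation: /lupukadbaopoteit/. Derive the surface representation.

Rule 1 (nasal place assimilation): no segment meets the environment; /lupukadbaopoteit/ is unchanged.
Rule 2 (stop-cluster i-epenthesis): /d/ and /b/ form a stop–stop cluster, so [i] is inserted between them. /lupukadbaopoteit/ → lupukadibaopoteit.
Rule 3 (intervocalic spirantization): /p/ is a stop between vowels /u/ and /u/, so it spirantizes to the fricative [f]. /k/ is a stop between vowels /u/ and /a/, so it spirantizes to the fricative [x]. /d/ is a stop between vowels /a/ and /i/, so it spirantizes to the fricative [z]. /b/ is a stop between vowels /i/ and /a/, so it spirantizes to the fricative [v]. /p/ is a stop between vowels /o/ and /o/, so it spirantizes to the fricative [f]. /t/ is a stop between vowels /o/ and /e/, so it spirantizes to the fricative [s]. /lupukadibaopoteit/ → lufuxazivaofoseit.

lufuxazivaofoseit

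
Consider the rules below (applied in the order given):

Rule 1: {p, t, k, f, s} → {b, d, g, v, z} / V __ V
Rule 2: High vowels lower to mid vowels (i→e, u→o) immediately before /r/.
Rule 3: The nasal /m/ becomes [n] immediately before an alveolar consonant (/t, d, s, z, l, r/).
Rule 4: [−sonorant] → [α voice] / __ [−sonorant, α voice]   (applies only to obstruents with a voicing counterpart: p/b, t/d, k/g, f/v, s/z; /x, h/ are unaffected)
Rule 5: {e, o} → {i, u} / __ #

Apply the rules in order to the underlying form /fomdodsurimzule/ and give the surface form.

fondotsorinzuli

Rule 1 (intervocalic voicing): no segment meets the environment; /fomdodsurimzule/ is unchanged.
Rule 2 (pre-rhotic lowering): /u/ is a high vowel immediately before /r/, so it lowers to [o]. /fomdodsurimzule/ → fomdodsorimzule.
Rule 3 (nasal place assimilation): /m/ precedes the alveolar consonant /d/, so it assimilates in place to [n]. /m/ precedes the alveolar consonant /z/, so it assimilates in place to [n]. /fomdodsorimzule/ → fondodsorinzule.
Rule 4 (regressive voicing assimilation): /d/ precedes the voiceless obstruent /s/, so it devoices to [t] by assimilation. /fondodsorinzule/ → fondotsorinzule.
Rule 5 (final vowel raising): /e/ is a mid vowel in word-final position, so it raises to [i]. /fondotsorinzule/ → fondotsorinzuli.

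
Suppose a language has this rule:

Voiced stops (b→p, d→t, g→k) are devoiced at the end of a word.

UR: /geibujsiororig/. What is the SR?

Scanning /geibujsiororig/: /g/ at position 1 is not in the conditioning environment; /b/ at position 4 is not in the conditioning environment; /g/ is a voiced stop in word-final position, so it devoices to [k].
Result: [geibujsiororik].

geibujsiororik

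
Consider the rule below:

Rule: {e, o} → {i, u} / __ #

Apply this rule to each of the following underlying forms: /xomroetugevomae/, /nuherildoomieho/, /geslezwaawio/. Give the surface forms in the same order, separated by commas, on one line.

/xomroetugevomae/: /e/ is a mid vowel in word-final position, so it raises to [i]. → [xomroetugevomai].
/nuherildoomieho/: /o/ is a mid vowel in word-final position, so it raises to [u]. → [nuherildoomiehu].
/geslezwaawio/: /o/ is a mid vowel in word-final position, so it raises to [u]. → [geslezwaawiu].

xomroetugevomai, nuherildoomiehu, geslezwaawiu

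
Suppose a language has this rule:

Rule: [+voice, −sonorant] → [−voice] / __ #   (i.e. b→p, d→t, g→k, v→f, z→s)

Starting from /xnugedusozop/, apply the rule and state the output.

No segment of /xnugedusozop/ meets the structural description of the rule, so the form surfaces unchanged.

xnugedusozop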